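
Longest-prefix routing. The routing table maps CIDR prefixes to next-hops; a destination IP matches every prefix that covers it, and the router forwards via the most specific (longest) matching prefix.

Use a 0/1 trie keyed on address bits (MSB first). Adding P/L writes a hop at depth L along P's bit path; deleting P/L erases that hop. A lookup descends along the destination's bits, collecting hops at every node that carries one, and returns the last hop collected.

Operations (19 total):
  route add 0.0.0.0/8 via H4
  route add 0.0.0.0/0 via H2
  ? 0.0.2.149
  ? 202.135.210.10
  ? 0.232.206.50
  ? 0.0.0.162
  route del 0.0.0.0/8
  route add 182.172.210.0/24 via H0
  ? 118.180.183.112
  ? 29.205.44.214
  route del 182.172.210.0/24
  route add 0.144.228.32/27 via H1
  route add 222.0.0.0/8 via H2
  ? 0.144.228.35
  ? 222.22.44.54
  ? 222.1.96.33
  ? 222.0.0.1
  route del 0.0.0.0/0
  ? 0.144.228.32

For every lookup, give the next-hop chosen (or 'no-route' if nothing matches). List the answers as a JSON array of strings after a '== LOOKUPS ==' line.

Trace:
  add 0.0.0.0/8 -> H4 at depth 8
  add 0.0.0.0/0 -> H2 at depth 0
  Q 0.0.2.149: descend 00000000 ; hops seen [H2,H4] ; pick H4
  Q 202.135.210.10: descend ε ; hops seen [H2] ; pick H2
  Q 0.232.206.50: descend 00000000 ; hops seen [H2,H4] ; pick H4
  Q 0.0.0.162: descend 00000000 ; hops seen [H2,H4] ; pick H4
  del 0.0.0.0/8 (clear depth 8)
  add 182.172.210.0/24 -> H0 at depth 24
  Q 118.180.183.112: descend 0 ; hops seen [H2] ; pick H2
  Q 29.205.44.214: descend 000 ; hops seen [H2] ; pick H2
  del 182.172.210.0/24 (clear depth 24)
  add 0.144.228.32/27 -> H1 at depth 27
  add 222.0.0.0/8 -> H2 at depth 8
  Q 0.144.228.35: descend 000000001001000011100100001 ; hops seen [H2,H1] ; pick H1
  Q 222.22.44.54: descend 11011110 ; hops seen [H2,H2] ; pick H2
  Q 222.1.96.33: descend 11011110 ; hops seen [H2,H2] ; pick H2
  Q 222.0.0.1: descend 11011110 ; hops seen [H2,H2] ; pick H2
  del 0.0.0.0/0 (clear depth 0)
  Q 0.144.228.32: descend 000000001001000011100100001 ; hops seen [H1] ; pick H1

== LOOKUPS ==
["H4","H2","H4","H4","H2","H2","H1","H2","H2","H2","H1"]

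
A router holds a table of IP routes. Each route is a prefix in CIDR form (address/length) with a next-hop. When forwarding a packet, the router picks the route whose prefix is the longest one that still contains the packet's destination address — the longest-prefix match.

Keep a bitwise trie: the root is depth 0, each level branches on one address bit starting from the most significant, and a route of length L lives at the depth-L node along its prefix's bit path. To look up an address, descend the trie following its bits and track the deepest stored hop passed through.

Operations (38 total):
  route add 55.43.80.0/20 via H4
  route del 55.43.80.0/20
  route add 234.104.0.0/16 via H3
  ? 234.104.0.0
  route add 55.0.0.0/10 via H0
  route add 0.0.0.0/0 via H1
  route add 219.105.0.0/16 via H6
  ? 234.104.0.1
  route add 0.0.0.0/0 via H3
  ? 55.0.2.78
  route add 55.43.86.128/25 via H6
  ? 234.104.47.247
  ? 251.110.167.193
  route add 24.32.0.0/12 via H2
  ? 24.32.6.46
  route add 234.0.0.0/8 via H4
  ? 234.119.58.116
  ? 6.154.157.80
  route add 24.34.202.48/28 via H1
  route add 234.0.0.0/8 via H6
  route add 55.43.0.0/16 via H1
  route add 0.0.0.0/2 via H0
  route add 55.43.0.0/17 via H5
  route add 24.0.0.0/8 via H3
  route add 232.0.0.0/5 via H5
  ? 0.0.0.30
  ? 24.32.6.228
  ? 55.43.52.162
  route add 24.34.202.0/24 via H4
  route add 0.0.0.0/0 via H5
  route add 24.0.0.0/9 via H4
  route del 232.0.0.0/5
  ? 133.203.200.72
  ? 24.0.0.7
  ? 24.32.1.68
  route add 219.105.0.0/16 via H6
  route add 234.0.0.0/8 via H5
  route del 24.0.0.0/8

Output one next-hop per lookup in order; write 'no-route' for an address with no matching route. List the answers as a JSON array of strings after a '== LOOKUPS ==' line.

Apply in order:
  + 55.43.80.0/20 (H4) depth=20
  - 55.43.80.0/20 clear@20
  + 234.104.0.0/16 (H3) depth=16
  lookup 234.104.0.0: bits 1110101001101000 walk d0:-→d1:-→d2:-→d3:-→d4:-→d5:-→d6:-→d7:-→d8:-→d9:-→d10:-→d11:-→d12:-→d13:-→d14:-→d15:-→d16:H3 -> H3
  + 55.0.0.0/10 (H0) depth=10
  + 0.0.0.0/0 (H1) depth=0
  + 219.105.0.0/16 (H6) depth=16
  lookup 234.104.0.1: bits 1110101001101000 walk d0:H1→d1:-→d2:-→d3:-→d4:-→d5:-→d6:-→d7:-→d8:-→d9:-→d10:-→d11:-→d12:-→d13:-→d14:-→d15:-→d16:H3 -> H3
  + 0.0.0.0/0 (H3) depth=0
  lookup 55.0.2.78: bits 0011011100 walk d0:H3→d1:-→d2:-→d3:-→d4:-→d5:-→d6:-→d7:-→d8:-→d9:-→d10:H0 -> H0
  + 55.43.86.128/25 (H6) depth=25
  lookup 234.104.47.247: bits 1110101001101000 walk d0:H3→d1:-→d2:-→d3:-→d4:-→d5:-→d6:-→d7:-→d8:-→d9:-→d10:-→d11:-→d12:-→d13:-→d14:-→d15:-→d16:H3 -> H3
  lookup 251.110.167.193: bits 111 walk d0:H3→d1:-→d2:-→d3:- -> H3
  + 24.32.0.0/12 (H2) depth=12
  lookup 24.32.6.46: bits 000110000010 walk d0:H3→d1:-→d2:-→d3:-→d4:-→d5:-→d6:-→d7:-→d8:-→d9:-→d10:-→d11:-→d12:H2 -> H2
  + 234.0.0.0/8 (H4) depth=8
  lookup 234.119.58.116: bits 11101010011 walk d0:H3→d1:-→d2:-→d3:-→d4:-→d5:-→d6:-→d7:-→d8:H4→d9:-→d10:-→d11:- -> H4
  lookup 6.154.157.80: bits 000 walk d0:H3→d1:-→d2:-→d3:- -> H3
  + 24.34.202.48/28 (H1) depth=28
  + 234.0.0.0/8 (H6) depth=8
  + 55.43.0.0/16 (H1) depth=16
  + 0.0.0.0/2 (H0) depth=2
  + 55.43.0.0/17 (H5) depth=17
  + 24.0.0.0/8 (H3) depth=8
  + 232.0.0.0/5 (H5) depth=5
  lookup 0.0.0.30: bits 000 walk d0:H3→d1:-→d2:H0→d3:- -> H0
  lookup 24.32.6.228: bits 00011000001000 walk d0:H3→d1:-→d2:H0→d3:-→d4:-→d5:-→d6:-→d7:-→d8:H3→d9:-→d10:-→d11:-→d12:H2→d13:-→d14:- -> H2
  lookup 55.43.52.162: bits 00110111001010110 walk d0:H3→d1:-→d2:H0→d3:-→d4:-→d5:-→d6:-→d7:-→d8:-→d9:-→d10:H0→d11:-→d12:-→d13:-→d14:-→d15:-→d16:H1→d17:H5 -> H5
  + 24.34.202.0/24 (H4) depth=24
  + 0.0.0.0/0 (H5) depth=0
  + 24.0.0.0/9 (H4) depth=9
  - 232.0.0.0/5 clear@5
  lookup 133.203.200.72: bits 1 walk d0:H5→d1:- -> H5
  lookup 24.0.0.7: bits 0001100000 walk d0:H5→d1:-→d2:H0→d3:-→d4:-→d5:-→d6:-→d7:-→d8:H3→d9:H4→d10:- -> H4
  lookup 24.32.1.68: bits 00011000001000 walk d0:H5→d1:-→d2:H0→d3:-→d4:-→d5:-→d6:-→d7:-→d8:H3→d9:H4→d10:-→d11:-→d12:H2→d13:-→d14:- -> H2
  + 219.105.0.0/16 (H6) depth=16
  + 234.0.0.0/8 (H5) depth=8
  - 24.0.0.0/8 clear@8

== LOOKUPS ==
["H3","H3","H0","H3","H3","H2","H4","H3","H0","H2","H5","H5","H4","H2"]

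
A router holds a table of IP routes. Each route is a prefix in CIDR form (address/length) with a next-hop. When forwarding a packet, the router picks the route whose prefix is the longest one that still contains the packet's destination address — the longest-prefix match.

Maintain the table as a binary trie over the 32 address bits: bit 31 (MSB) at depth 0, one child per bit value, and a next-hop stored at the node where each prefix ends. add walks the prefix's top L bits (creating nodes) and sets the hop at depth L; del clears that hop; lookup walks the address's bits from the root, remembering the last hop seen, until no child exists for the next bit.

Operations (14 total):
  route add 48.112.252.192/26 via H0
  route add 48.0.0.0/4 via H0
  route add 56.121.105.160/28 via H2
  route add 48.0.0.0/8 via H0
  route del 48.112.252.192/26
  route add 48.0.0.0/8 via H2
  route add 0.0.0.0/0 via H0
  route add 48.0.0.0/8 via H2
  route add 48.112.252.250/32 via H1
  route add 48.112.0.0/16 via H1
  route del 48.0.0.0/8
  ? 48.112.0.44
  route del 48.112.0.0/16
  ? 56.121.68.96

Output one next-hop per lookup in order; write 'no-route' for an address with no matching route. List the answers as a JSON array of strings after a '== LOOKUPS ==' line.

Process each operation:
  + 48.112.252.192/26 (H0) depth=26
  + 48.0.0.0/4 (H0) depth=4
  + 56.121.105.160/28 (H2) depth=28
  + 48.0.0.0/8 (H0) depth=8
  del 48.112.252.192/26 (clear depth 26)
  + 48.0.0.0/8 (H2) depth=8
  + 0.0.0.0/0 (H0) depth=0
  + 48.0.0.0/8 (H2) depth=8
  + 48.112.252.250/32 (H1) depth=32
  + 48.112.0.0/16 (H1) depth=16
  del 48.0.0.0/8 (clear depth 8)
  lookup 48.112.0.44: bits 0011000001110000 walk d0:H0→d1:-→d2:-→d3:-→d4:H0→d5:-→d6:-→d7:-→d8:-→d9:-→d10:-→d11:-→d12:-→d13:-→d14:-→d15:-→d16:H1 -> H1
  del 48.112.0.0/16 (clear depth 16)
  lookup 56.121.68.96: bits 001110000111100101 walk d0:H0→d1:-→d2:-→d3:-→d4:H0→d5:-→d6:-→d7:-→d8:-→d9:-→d10:-→d11:-→d12:-→d13:-→d14:-→d15:-→d16:-→d17:-→d18:- -> H0

== LOOKUPS ==
["H1","H0"]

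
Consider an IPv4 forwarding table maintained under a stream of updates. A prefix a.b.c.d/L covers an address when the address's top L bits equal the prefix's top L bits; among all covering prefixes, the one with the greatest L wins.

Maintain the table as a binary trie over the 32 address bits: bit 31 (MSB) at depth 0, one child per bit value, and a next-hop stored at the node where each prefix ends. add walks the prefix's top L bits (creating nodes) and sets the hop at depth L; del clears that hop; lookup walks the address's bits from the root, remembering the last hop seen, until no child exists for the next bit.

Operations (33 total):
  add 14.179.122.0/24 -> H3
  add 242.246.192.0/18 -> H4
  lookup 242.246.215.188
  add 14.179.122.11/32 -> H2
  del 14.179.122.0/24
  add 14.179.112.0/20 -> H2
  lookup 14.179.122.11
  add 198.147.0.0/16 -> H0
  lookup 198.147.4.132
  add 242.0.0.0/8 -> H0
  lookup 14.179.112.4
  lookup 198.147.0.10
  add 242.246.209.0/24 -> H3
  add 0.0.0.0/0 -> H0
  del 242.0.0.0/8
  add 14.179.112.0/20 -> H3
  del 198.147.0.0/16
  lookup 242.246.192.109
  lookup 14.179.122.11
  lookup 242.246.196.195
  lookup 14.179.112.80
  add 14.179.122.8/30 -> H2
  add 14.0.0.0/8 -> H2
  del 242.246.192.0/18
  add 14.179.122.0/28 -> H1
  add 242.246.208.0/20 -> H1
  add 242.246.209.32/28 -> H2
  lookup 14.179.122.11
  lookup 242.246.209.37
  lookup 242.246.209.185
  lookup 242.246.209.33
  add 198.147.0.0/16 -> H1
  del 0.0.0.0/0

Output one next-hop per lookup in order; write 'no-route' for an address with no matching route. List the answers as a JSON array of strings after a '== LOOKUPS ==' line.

Trace:
  + 14.179.122.0/24 (H3) depth=24
  + 242.246.192.0/18 (H4) depth=18
  lookup 242.246.215.188: bits 111100101111011011 walk d0:-→d1:-→d2:-→d3:-→d4:-→d5:-→d6:-→d7:-→d8:-→d9:-→d10:-→d11:-→d12:-→d13:-→d14:-→d15:-→d16:-→d17:-→d18:H4 -> H4
  + 14.179.122.11/32 (H2) depth=32
  del 14.179.122.0/24 (clear depth 24)
  + 14.179.112.0/20 (H2) depth=20
  lookup 14.179.122.11: bits 00001110101100110111101000001011 walk d0:-→d1:-→d2:-→d3:-→d4:-→d5:-→d6:-→d7:-→d8:-→d9:-→d10:-→d11:-→d12:-→d13:-→d14:-→d15:-→d16:-→d17:-→d18:-→d19:-→d20:H2→d21:-→d22:-→d23:-→d24:-→d25:-→d26:-→d27:-→d28:-→d29:-→d30:-→d31:-→d32:H2 -> H2
  + 198.147.0.0/16 (H0) depth=16
  lookup 198.147.4.132: bits 1100011010010011 walk d0:-→d1:-→d2:-→d3:-→d4:-→d5:-→d6:-→d7:-→d8:-→d9:-→d10:-→d11:-→d12:-→d13:-→d14:-→d15:-→d16:H0 -> H0
  + 242.0.0.0/8 (H0) depth=8
  lookup 14.179.112.4: bits 00001110101100110111 walk d0:-→d1:-→d2:-→d3:-→d4:-→d5:-→d6:-→d7:-→d8:-→d9:-→d10:-→d11:-→d12:-→d13:-→d14:-→d15:-→d16:-→d17:-→d18:-→d19:-→d20:H2 -> H2
  lookup 198.147.0.10: bits 1100011010010011 walk d0:-→d1:-→d2:-→d3:-→d4:-→d5:-→d6:-→d7:-→d8:-→d9:-→d10:-→d11:-→d12:-→d13:-→d14:-→d15:-→d16:H0 -> H0
  + 242.246.209.0/24 (H3) depth=24
  + 0.0.0.0/0 (H0) depth=0
  del 242.0.0.0/8 (clear depth 8)
  + 14.179.112.0/20 (H3) depth=20
  del 198.147.0.0/16 (clear depth 16)
  lookup 242.246.192.109: bits 1111001011110110110 walk d0:H0→d1:-→d2:-→d3:-→d4:-→d5:-→d6:-→d7:-→d8:-→d9:-→d10:-→d11:-→d12:-→d13:-→d14:-→d15:-→d16:-→d17:-→d18:H4→d19:- -> H4
  lookup 14.179.122.11: bits 00001110101100110111101000001011 walk d0:H0→d1:-→d2:-→d3:-→d4:-→d5:-→d6:-→d7:-→d8:-→d9:-→d10:-→d11:-→d12:-→d13:-→d14:-→d15:-→d16:-→d17:-→d18:-→d19:-→d20:H3→d21:-→d22:-→d23:-→d24:-→d25:-→d26:-→d27:-→d28:-→d29:-→d30:-→d31:-→d32:H2 -> H2
  lookup 242.246.196.195: bits 1111001011110110110 walk d0:H0→d1:-→d2:-→d3:-→d4:-→d5:-→d6:-→d7:-→d8:-→d9:-→d10:-→d11:-→d12:-→d13:-→d14:-→d15:-→d16:-→d17:-→d18:H4→d19:- -> H4
  lookup 14.179.112.80: bits 00001110101100110111 walk d0:H0→d1:-→d2:-→d3:-→d4:-→d5:-→d6:-→d7:-→d8:-→d9:-→d10:-→d11:-→d12:-→d13:-→d14:-→d15:-→d16:-→d17:-→d18:-→d19:-→d20:H3 -> H3
  + 14.179.122.8/30 (H2) depth=30
  + 14.0.0.0/8 (H2) depth=8
  del 242.246.192.0/18 (clear depth 18)
  + 14.179.122.0/28 (H1) depth=28
  + 242.246.208.0/20 (H1) depth=20
  + 242.246.209.32/28 (H2) depth=28
  lookup 14.179.122.11: bits 00001110101100110111101000001011 walk d0:H0→d1:-→d2:-→d3:-→d4:-→d5:-→d6:-→d7:-→d8:H2→d9:-→d10:-→d11:-→d12:-→d13:-→d14:-→d15:-→d16:-→d17:-→d18:-→d19:-→d20:H3→d21:-→d22:-→d23:-→d24:-→d25:-→d26:-→d27:-→d28:H1→d29:-→d30:H2→d31:-→d32:H2 -> H2
  lookup 242.246.209.37: bits 1111001011110110110100010010 walk d0:H0→d1:-→d2:-→d3:-→d4:-→d5:-→d6:-→d7:-→d8:-→d9:-→d10:-→d11:-→d12:-→d13:-→d14:-→d15:-→d16:-→d17:-→d18:-→d19:-→d20:H1→d21:-→d22:-→d23:-→d24:H3→d25:-→d26:-→d27:-→d28:H2 -> H2
  lookup 242.246.209.185: bits 111100101111011011010001 walk d0:H0→d1:-→d2:-→d3:-→d4:-→d5:-→d6:-→d7:-→d8:-→d9:-→d10:-→d11:-→d12:-→d13:-→d14:-→d15:-→d16:-→d17:-→d18:-→d19:-→d20:H1→d21:-→d22:-→d23:-→d24:H3 -> H3
  lookup 242.246.209.33: bits 1111001011110110110100010010 walk d0:H0→d1:-→d2:-→d3:-→d4:-→d5:-→d6:-→d7:-→d8:-→d9:-→d10:-→d11:-→d12:-→d13:-→d14:-→d15:-→d16:-→d17:-→d18:-→d19:-→d20:H1→d21:-→d22:-→d23:-→d24:H3→d25:-→d26:-→d27:-→d28:H2 -> H2
  + 198.147.0.0/16 (H1) depth=16
  del 0.0.0.0/0 (clear depth 0)

== LOOKUPS ==
["H4","H2","H0","H2","H0","H4","H2","H4","H3","H2","H2","H3","H2"]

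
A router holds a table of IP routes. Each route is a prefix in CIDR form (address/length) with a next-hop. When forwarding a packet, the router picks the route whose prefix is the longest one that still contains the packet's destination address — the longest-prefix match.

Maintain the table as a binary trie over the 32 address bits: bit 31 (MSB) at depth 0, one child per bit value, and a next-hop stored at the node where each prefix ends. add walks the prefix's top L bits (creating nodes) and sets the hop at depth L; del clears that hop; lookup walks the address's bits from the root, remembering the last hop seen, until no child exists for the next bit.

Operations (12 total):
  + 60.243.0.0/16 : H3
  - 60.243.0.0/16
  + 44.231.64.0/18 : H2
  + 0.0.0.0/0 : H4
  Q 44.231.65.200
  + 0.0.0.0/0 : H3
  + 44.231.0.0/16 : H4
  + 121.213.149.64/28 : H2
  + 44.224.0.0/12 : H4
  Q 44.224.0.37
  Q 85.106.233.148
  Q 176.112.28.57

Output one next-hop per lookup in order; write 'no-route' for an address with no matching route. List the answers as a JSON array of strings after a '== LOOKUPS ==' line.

Process each operation:
  + 60.243.0.0/16 (H3) depth=16
  - 60.243.0.0/16 clear@16
  + 44.231.64.0/18 (H2) depth=18
  + 0.0.0.0/0 (H4) depth=0
  ? 44.231.65.200  path d0:H4→d1:-→d2:-→d3:-→d4:-→d5:-→d6:-→d7:-→d8:-→d9:-→d10:-→d11:-→d12:-→d13:-→d14:-→d15:-→d16:-→d17:-→d18:H2  best=H2
  + 0.0.0.0/0 (H3) depth=0
  + 44.231.0.0/16 (H4) depth=16
  + 121.213.149.64/28 (H2) depth=28
  + 44.224.0.0/12 (H4) depth=12
  ? 44.224.0.37  path d0:H3→d1:-→d2:-→d3:-→d4:-→d5:-→d6:-→d7:-→d8:-→d9:-→d10:-→d11:-→d12:H4→d13:-  best=H4
  ? 85.106.233.148  path d0:H3→d1:-→d2:-  best=H3
  ? 176.112.28.57  path d0:H3  best=H3

== LOOKUPS ==
["H2","H4","H3","H3"]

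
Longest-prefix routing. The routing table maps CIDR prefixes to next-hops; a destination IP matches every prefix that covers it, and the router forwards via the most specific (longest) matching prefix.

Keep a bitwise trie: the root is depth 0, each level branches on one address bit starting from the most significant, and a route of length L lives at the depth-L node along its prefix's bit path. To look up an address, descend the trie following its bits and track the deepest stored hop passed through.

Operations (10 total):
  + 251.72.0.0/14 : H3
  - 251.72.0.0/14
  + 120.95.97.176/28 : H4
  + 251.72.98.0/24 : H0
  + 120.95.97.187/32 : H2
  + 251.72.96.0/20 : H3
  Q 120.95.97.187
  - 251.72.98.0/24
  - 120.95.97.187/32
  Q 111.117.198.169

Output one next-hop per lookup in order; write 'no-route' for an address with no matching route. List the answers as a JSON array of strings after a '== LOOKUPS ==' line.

Apply in order:
  add 251.72.0.0/14 -> H3 at depth 14
  - 251.72.0.0/14 clear@14
  add 120.95.97.176/28 -> H4 at depth 28
  add 251.72.98.0/24 -> H0 at depth 24
  add 120.95.97.187/32 -> H2 at depth 32
  add 251.72.96.0/20 -> H3 at depth 20
  lookup 120.95.97.187: bits 01111000010111110110000110111011 walk d0:-→d1:-→d2:-→d3:-→d4:-→d5:-→d6:-→d7:-→d8:-→d9:-→d10:-→d11:-→d12:-→d13:-→d14:-→d15:-→d16:-→d17:-→d18:-→d19:-→d20:-→d21:-→d22:-→d23:-→d24:-→d25:-→d26:-→d27:-→d28:H4→d29:-→d30:-→d31:-→d32:H2 -> H2
  - 251.72.98.0/24 clear@24
  - 120.95.97.187/32 clear@32
  lookup 111.117.198.169: bits 011 walk d0:-→d1:-→d2:-→d3:- -> no-route

== LOOKUPS ==
["H2","no-route"]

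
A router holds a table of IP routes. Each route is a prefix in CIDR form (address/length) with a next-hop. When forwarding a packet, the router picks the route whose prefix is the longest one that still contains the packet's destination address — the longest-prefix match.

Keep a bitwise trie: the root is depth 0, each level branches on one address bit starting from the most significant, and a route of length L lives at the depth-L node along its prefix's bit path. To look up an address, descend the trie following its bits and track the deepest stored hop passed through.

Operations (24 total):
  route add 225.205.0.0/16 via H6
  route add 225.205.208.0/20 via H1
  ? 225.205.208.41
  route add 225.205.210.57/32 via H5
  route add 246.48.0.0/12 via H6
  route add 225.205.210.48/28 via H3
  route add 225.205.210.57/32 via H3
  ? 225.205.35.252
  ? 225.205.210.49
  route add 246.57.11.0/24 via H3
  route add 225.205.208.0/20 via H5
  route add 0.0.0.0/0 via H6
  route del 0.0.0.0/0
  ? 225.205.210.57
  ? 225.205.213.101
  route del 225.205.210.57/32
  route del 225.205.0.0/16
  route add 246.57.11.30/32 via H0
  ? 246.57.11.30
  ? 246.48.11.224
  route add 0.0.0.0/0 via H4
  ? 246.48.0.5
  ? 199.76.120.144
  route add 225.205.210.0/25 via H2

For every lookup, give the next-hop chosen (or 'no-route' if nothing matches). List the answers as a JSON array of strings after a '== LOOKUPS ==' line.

Trace:
  add 225.205.0.0/16 -> H6 at depth 16
  add 225.205.208.0/20 -> H1 at depth 20
  Q 225.205.208.41: descend 11100001110011011101 ; hops seen [H6,H1] ; pick H1
  add 225.205.210.57/32 -> H5 at depth 32
  add 246.48.0.0/12 -> H6 at depth 12
  add 225.205.210.48/28 -> H3 at depth 28
  add 225.205.210.57/32 -> H3 at depth 32
  Q 225.205.35.252: descend 1110000111001101 ; hops seen [H6] ; pick H6
  Q 225.205.210.49: descend 1110000111001101110100100011 ; hops seen [H6,H1,H3] ; pick H3
  add 246.57.11.0/24 -> H3 at depth 24
  add 225.205.208.0/20 -> H5 at depth 20
  add 0.0.0.0/0 -> H6 at depth 0
  del 0.0.0.0/0 (clear depth 0)
  Q 225.205.210.57: descend 11100001110011011101001000111001 ; hops seen [H6,H5,H3,H3] ; pick H3
  Q 225.205.213.101: descend 111000011100110111010 ; hops seen [H6,H5] ; pick H5
  del 225.205.210.57/32 (clear depth 32)
  del 225.205.0.0/16 (clear depth 16)
  add 246.57.11.30/32 -> H0 at depth 32
  Q 246.57.11.30: descend 11110110001110010000101100011110 ; hops seen [H6,H3,H0] ; pick H0
  Q 246.48.11.224: descend 111101100011 ; hops seen [H6] ; pick H6
  add 0.0.0.0/0 -> H4 at depth 0
  Q 246.48.0.5: descend 111101100011 ; hops seen [H4,H6] ; pick H6
  Q 199.76.120.144: descend 11 ; hops seen [H4] ; pick H4
  add 225.205.210.0/25 -> H2 at depth 25

== LOOKUPS ==
["H1","H6","H3","H3","H5","H0","H6","H6","H4"]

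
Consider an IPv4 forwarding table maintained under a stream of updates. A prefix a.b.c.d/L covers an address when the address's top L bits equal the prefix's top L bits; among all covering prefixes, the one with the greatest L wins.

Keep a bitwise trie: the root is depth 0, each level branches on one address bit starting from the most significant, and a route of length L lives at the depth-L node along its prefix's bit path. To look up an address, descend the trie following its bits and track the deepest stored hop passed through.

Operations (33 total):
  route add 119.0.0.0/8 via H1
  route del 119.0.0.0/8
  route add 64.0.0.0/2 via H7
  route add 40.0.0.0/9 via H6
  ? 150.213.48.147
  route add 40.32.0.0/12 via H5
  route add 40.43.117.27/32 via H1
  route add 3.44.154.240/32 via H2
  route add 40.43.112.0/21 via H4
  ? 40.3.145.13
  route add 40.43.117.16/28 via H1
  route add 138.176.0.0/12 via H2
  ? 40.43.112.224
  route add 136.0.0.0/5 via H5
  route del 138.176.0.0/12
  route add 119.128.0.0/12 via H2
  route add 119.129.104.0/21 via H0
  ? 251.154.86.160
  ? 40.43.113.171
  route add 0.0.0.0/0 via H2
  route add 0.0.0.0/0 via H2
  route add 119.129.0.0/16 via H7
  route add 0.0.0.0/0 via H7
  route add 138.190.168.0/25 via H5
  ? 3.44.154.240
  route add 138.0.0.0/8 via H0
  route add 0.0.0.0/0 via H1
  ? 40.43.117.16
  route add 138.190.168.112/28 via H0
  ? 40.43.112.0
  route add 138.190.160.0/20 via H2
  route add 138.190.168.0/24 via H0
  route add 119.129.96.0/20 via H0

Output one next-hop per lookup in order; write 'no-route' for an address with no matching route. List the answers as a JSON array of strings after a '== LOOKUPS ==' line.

Process each operation:
  add 119.0.0.0/8 -> H1 at depth 8
  - 119.0.0.0/8 clear@8
  add 64.0.0.0/2 -> H7 at depth 2
  add 40.0.0.0/9 -> H6 at depth 9
  lookup 150.213.48.147: bits ε walk d0:- -> no-route
  add 40.32.0.0/12 -> H5 at depth 12
  add 40.43.117.27/32 -> H1 at depth 32
  add 3.44.154.240/32 -> H2 at depth 32
  add 40.43.112.0/21 -> H4 at depth 21
  lookup 40.3.145.13: bits 0010100000 walk d0:-→d1:-→d2:-→d3:-→d4:-→d5:-→d6:-→d7:-→d8:-→d9:H6→d10:- -> H6
  add 40.43.117.16/28 -> H1 at depth 28
  add 138.176.0.0/12 -> H2 at depth 12
  lookup 40.43.112.224: bits 001010000010101101110 walk d0:-→d1:-→d2:-→d3:-→d4:-→d5:-→d6:-→d7:-→d8:-→d9:H6→d10:-→d11:-→d12:H5→d13:-→d14:-→d15:-→d16:-→d17:-→d18:-→d19:-→d20:-→d21:H4 -> H4
  add 136.0.0.0/5 -> H5 at depth 5
  - 138.176.0.0/12 clear@12
  add 119.128.0.0/12 -> H2 at depth 12
  add 119.129.104.0/21 -> H0 at depth 21
  lookup 251.154.86.160: bits 1 walk d0:-→d1:- -> no-route
  lookup 40.43.113.171: bits 001010000010101101110 walk d0:-→d1:-→d2:-→d3:-→d4:-→d5:-→d6:-→d7:-→d8:-→d9:H6→d10:-→d11:-→d12:H5→d13:-→d14:-→d15:-→d16:-→d17:-→d18:-→d19:-→d20:-→d21:H4 -> H4
  add 0.0.0.0/0 -> H2 at depth 0
  add 0.0.0.0/0 -> H2 at depth 0
  add 119.129.0.0/16 -> H7 at depth 16
  add 0.0.0.0/0 -> H7 at depth 0
  add 138.190.168.0/25 -> H5 at depth 25
  lookup 3.44.154.240: bits 00000011001011001001101011110000 walk d0:H7→d1:-→d2:-→d3:-→d4:-→d5:-→d6:-→d7:-→d8:-→d9:-→d10:-→d11:-→d12:-→d13:-→d14:-→d15:-→d16:-→d17:-→d18:-→d19:-→d20:-→d21:-→d22:-→d23:-→d24:-→d25:-→d26:-→d27:-→d28:-→d29:-→d30:-→d31:-→d32:H2 -> H2
  add 138.0.0.0/8 -> H0 at depth 8
  add 0.0.0.0/0 -> H1 at depth 0
  lookup 40.43.117.16: bits 0010100000101011011101010001 walk d0:H1→d1:-→d2:-→d3:-→d4:-→d5:-→d6:-→d7:-→d8:-→d9:H6→d10:-→d11:-→d12:H5→d13:-→d14:-→d15:-→d16:-→d17:-→d18:-→d19:-→d20:-→d21:H4→d22:-→d23:-→d24:-→d25:-→d26:-→d27:-→d28:H1 -> H1
  add 138.190.168.112/28 -> H0 at depth 28
  lookup 40.43.112.0: bits 001010000010101101110 walk d0:H1→d1:-→d2:-→d3:-→d4:-→d5:-→d6:-→d7:-→d8:-→d9:H6→d10:-→d11:-→d12:H5→d13:-→d14:-→d15:-→d16:-→d17:-→d18:-→d19:-→d20:-→d21:H4 -> H4
  add 138.190.160.0/20 -> H2 at depth 20
  add 138.190.168.0/24 -> H0 at depth 24
  add 119.129.96.0/20 -> H0 at depth 20

== LOOKUPS ==
["no-route","H6","H4","no-route","H4","H2","H1","H4"]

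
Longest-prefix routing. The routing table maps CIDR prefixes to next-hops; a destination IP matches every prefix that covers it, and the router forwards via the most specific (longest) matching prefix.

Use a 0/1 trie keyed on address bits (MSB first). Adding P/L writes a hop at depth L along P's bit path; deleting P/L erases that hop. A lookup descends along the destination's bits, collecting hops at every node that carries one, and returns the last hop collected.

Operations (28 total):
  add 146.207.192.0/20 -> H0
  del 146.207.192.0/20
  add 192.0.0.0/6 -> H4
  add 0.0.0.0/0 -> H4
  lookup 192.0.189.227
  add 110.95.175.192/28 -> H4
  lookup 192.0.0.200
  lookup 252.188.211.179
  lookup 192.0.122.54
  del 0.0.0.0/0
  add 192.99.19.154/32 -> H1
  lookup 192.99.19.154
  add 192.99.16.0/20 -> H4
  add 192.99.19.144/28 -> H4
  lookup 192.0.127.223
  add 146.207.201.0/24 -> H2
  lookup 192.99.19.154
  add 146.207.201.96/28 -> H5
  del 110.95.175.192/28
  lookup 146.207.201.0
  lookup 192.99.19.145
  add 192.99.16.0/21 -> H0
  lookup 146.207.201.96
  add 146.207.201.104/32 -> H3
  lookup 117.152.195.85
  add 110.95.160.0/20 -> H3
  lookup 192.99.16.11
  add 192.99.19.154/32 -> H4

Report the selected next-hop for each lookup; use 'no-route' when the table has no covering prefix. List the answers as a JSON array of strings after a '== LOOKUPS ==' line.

Process each operation:
  add 146.207.192.0/20 -> H0 at depth 20
  del 146.207.192.0/20 (clear depth 20)
  add 192.0.0.0/6 -> H4 at depth 6
  add 0.0.0.0/0 -> H4 at depth 0
  Q 192.0.189.227: descend 110000 ; hops seen [H4,H4] ; pick H4
  add 110.95.175.192/28 -> H4 at depth 28
  Q 192.0.0.200: descend 110000 ; hops seen [H4,H4] ; pick H4
  Q 252.188.211.179: descend 11 ; hops seen [H4] ; pick H4
  Q 192.0.122.54: descend 110000 ; hops seen [H4,H4] ; pick H4
  del 0.0.0.0/0 (clear depth 0)
  add 192.99.19.154/32 -> H1 at depth 32
  Q 192.99.19.154: descend 11000000011000110001001110011010 ; hops seen [H4,H1] ; pick H1
  add 192.99.16.0/20 -> H4 at depth 20
  add 192.99.19.144/28 -> H4 at depth 28
  Q 192.0.127.223: descend 110000000 ; hops seen [H4] ; pick H4
  add 146.207.201.0/24 -> H2 at depth 24
  Q 192.99.19.154: descend 11000000011000110001001110011010 ; hops seen [H4,H4,H4,H1] ; pick H1
  add 146.207.201.96/28 -> H5 at depth 28
  del 110.95.175.192/28 (clear depth 28)
  Q 146.207.201.0: descend 1001001011001111110010010 ; hops seen [H2] ; pick H2
  Q 192.99.19.145: descend 1100000001100011000100111001 ; hops seen [H4,H4,H4] ; pick H4
  add 192.99.16.0/21 -> H0 at depth 21
  Q 146.207.201.96: descend 1001001011001111110010010110 ; hops seen [H2,H5] ; pick H5
  add 146.207.201.104/32 -> H3 at depth 32
  Q 117.152.195.85: descend 011 ; hops seen [∅] ; pick no-route
  add 110.95.160.0/20 -> H3 at depth 20
  Q 192.99.16.11: descend 1100000001100011000100 ; hops seen [H4,H4,H0] ; pick H0
  add 192.99.19.154/32 -> H4 at depth 32

== LOOKUPS ==
["H4","H4","H4","H4","H1","H4","H1","H2","H4","H5","no-route","H0"]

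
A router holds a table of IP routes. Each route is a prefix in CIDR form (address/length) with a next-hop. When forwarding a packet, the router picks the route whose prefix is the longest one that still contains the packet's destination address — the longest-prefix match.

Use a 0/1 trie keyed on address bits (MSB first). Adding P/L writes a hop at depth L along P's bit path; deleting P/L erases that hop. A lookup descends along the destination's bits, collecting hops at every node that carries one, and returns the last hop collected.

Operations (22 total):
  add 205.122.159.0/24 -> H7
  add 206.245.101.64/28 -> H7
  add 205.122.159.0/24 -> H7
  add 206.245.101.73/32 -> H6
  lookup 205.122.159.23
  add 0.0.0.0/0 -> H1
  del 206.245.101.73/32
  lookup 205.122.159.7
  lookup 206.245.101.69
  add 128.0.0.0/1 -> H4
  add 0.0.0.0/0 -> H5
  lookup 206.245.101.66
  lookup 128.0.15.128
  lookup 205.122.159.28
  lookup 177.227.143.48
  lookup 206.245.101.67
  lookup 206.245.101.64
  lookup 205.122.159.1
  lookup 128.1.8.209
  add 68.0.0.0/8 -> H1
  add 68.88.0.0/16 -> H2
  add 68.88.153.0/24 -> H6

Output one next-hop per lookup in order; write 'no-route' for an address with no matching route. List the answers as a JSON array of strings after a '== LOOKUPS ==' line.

Apply in order:
  + 205.122.159.0/24 (H7) depth=24
  + 206.245.101.64/28 (H7) depth=28
  + 205.122.159.0/24 (H7) depth=24
  + 206.245.101.73/32 (H6) depth=32
  lookup 205.122.159.23: bits 110011010111101010011111 walk d0:-→d1:-→d2:-→d3:-→d4:-→d5:-→d6:-→d7:-→d8:-→d9:-→d10:-→d11:-→d12:-→d13:-→d14:-→d15:-→d16:-→d17:-→d18:-→d19:-→d20:-→d21:-→d22:-→d23:-→d24:H7 -> H7
  + 0.0.0.0/0 (H1) depth=0
  - 206.245.101.73/32 clear@32
  lookup 205.122.159.7: bits 110011010111101010011111 walk d0:H1→d1:-→d2:-→d3:-→d4:-→d5:-→d6:-→d7:-→d8:-→d9:-→d10:-→d11:-→d12:-→d13:-→d14:-→d15:-→d16:-→d17:-→d18:-→d19:-→d20:-→d21:-→d22:-→d23:-→d24:H7 -> H7
  lookup 206.245.101.69: bits 1100111011110101011001010100 walk d0:H1→d1:-→d2:-→d3:-→d4:-→d5:-→d6:-→d7:-→d8:-→d9:-→d10:-→d11:-→d12:-→d13:-→d14:-→d15:-→d16:-→d17:-→d18:-→d19:-→d20:-→d21:-→d22:-→d23:-→d24:-→d25:-→d26:-→d27:-→d28:H7 -> H7
  + 128.0.0.0/1 (H4) depth=1
  + 0.0.0.0/0 (H5) depth=0
  lookup 206.245.101.66: bits 1100111011110101011001010100 walk d0:H5→d1:H4→d2:-→d3:-→d4:-→d5:-→d6:-→d7:-→d8:-→d9:-→d10:-→d11:-→d12:-→d13:-→d14:-→d15:-→d16:-→d17:-→d18:-→d19:-→d20:-→d21:-→d22:-→d23:-→d24:-→d25:-→d26:-→d27:-→d28:H7 -> H7
  lookup 128.0.15.128: bits 1 walk d0:H5→d1:H4 -> H4
  lookup 205.122.159.28: bits 110011010111101010011111 walk d0:H5→d1:H4→d2:-→d3:-→d4:-→d5:-→d6:-→d7:-→d8:-→d9:-→d10:-→d11:-→d12:-→d13:-→d14:-→d15:-→d16:-→d17:-→d18:-→d19:-→d20:-→d21:-→d22:-→d23:-→d24:H7 -> H7
  lookup 177.227.143.48: bits 1 walk d0:H5→d1:H4 -> H4
  lookup 206.245.101.67: bits 1100111011110101011001010100 walk d0:H5→d1:H4→d2:-→d3:-→d4:-→d5:-→d6:-→d7:-→d8:-→d9:-→d10:-→d11:-→d12:-→d13:-→d14:-→d15:-→d16:-→d17:-→d18:-→d19:-→d20:-→d21:-→d22:-→d23:-→d24:-→d25:-→d26:-→d27:-→d28:H7 -> H7
  lookup 206.245.101.64: bits 1100111011110101011001010100 walk d0:H5→d1:H4→d2:-→d3:-→d4:-→d5:-→d6:-→d7:-→d8:-→d9:-→d10:-→d11:-→d12:-→d13:-→d14:-→d15:-→d16:-→d17:-→d18:-→d19:-→d20:-→d21:-→d22:-→d23:-→d24:-→d25:-→d26:-→d27:-→d28:H7 -> H7
  lookup 205.122.159.1: bits 110011010111101010011111 walk d0:H5→d1:H4→d2:-→d3:-→d4:-→d5:-→d6:-→d7:-→d8:-→d9:-→d10:-→d11:-→d12:-→d13:-→d14:-→d15:-→d16:-→d17:-→d18:-→d19:-→d20:-→d21:-→d22:-→d23:-→d24:H7 -> H7
  lookup 128.1.8.209: bits 1 walk d0:H5→d1:H4 -> H4
  + 68.0.0.0/8 (H1) depth=8
  + 68.88.0.0/16 (H2) depth=16
  + 68.88.153.0/24 (H6) depth=24

== LOOKUPS ==
["H7","H7","H7","H7","H4","H7","H4","H7","H7","H7","H4"]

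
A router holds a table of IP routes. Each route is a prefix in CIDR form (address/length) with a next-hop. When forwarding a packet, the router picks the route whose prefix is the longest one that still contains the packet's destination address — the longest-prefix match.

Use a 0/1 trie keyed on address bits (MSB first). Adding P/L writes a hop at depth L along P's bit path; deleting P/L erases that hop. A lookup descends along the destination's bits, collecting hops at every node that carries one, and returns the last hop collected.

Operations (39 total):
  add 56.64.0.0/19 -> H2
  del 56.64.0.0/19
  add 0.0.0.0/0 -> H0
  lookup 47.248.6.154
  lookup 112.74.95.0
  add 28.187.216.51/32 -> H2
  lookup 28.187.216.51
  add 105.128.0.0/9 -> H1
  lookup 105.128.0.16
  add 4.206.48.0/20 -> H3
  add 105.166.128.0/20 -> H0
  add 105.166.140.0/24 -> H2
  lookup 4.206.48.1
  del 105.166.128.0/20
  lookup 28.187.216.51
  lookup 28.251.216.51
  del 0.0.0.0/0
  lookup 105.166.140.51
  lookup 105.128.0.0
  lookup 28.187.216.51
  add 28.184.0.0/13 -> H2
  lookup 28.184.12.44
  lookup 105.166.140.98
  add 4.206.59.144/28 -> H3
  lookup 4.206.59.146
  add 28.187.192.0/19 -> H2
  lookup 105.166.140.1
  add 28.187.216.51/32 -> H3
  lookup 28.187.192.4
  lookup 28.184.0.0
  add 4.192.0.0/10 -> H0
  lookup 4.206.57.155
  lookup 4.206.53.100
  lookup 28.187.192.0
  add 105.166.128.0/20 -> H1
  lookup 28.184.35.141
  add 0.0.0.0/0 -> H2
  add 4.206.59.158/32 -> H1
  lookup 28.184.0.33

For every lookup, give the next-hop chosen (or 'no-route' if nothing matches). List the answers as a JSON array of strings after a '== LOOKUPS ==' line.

Trace:
  add 56.64.0.0/19 -> H2 at depth 19
  - 56.64.0.0/19 clear@19
  add 0.0.0.0/0 -> H0 at depth 0
  lookup 47.248.6.154: bits 001 walk d0:H0→d1:-→d2:-→d3:- -> H0
  lookup 112.74.95.0: bits 0 walk d0:H0→d1:- -> H0
  add 28.187.216.51/32 -> H2 at depth 32
  lookup 28.187.216.51: bits 00011100101110111101100000110011 walk d0:H0→d1:-→d2:-→d3:-→d4:-→d5:-→d6:-→d7:-→d8:-→d9:-→d10:-→d11:-→d12:-→d13:-→d14:-→d15:-→d16:-→d17:-→d18:-→d19:-→d20:-→d21:-→d22:-→d23:-→d24:-→d25:-→d26:-→d27:-→d28:-→d29:-→d30:-→d31:-→d32:H2 -> H2
  add 105.128.0.0/9 -> H1 at depth 9
  lookup 105.128.0.16: bits 011010011 walk d0:H0→d1:-→d2:-→d3:-→d4:-→d5:-→d6:-→d7:-→d8:-→d9:H1 -> H1
  add 4.206.48.0/20 -> H3 at depth 20
  add 105.166.128.0/20 -> H0 at depth 20
  add 105.166.140.0/24 -> H2 at depth 24
  lookup 4.206.48.1: bits 00000100110011100011 walk d0:H0→d1:-→d2:-→d3:-→d4:-→d5:-→d6:-→d7:-→d8:-→d9:-→d10:-→d11:-→d12:-→d13:-→d14:-→d15:-→d16:-→d17:-→d18:-→d19:-→d20:H3 -> H3
  - 105.166.128.0/20 clear@20
  lookup 28.187.216.51: bits 00011100101110111101100000110011 walk d0:H0→d1:-→d2:-→d3:-→d4:-→d5:-→d6:-→d7:-→d8:-→d9:-→d10:-→d11:-→d12:-→d13:-→d14:-→d15:-→d16:-→d17:-→d18:-→d19:-→d20:-→d21:-→d22:-→d23:-→d24:-→d25:-→d26:-→d27:-→d28:-→d29:-→d30:-→d31:-→d32:H2 -> H2
  lookup 28.251.216.51: bits 000111001 walk d0:H0→d1:-→d2:-→d3:-→d4:-→d5:-→d6:-→d7:-→d8:-→d9:- -> H0
  - 0.0.0.0/0 clear@0
  lookup 105.166.140.51: bits 011010011010011010001100 walk d0:-→d1:-→d2:-→d3:-→d4:-→d5:-→d6:-→d7:-→d8:-→d9:H1→d10:-→d11:-→d12:-→d13:-→d14:-→d15:-→d16:-→d17:-→d18:-→d19:-→d20:-→d21:-→d22:-→d23:-→d24:H2 -> H2
  lookup 105.128.0.0: bits 0110100110 walk d0:-→d1:-→d2:-→d3:-→d4:-→d5:-→d6:-→d7:-→d8:-→d9:H1→d10:- -> H1
  lookup 28.187.216.51: bits 00011100101110111101100000110011 walk d0:-→d1:-→d2:-→d3:-→d4:-→d5:-→d6:-→d7:-→d8:-→d9:-→d10:-→d11:-→d12:-→d13:-→d14:-→d15:-→d16:-→d17:-→d18:-→d19:-→d20:-→d21:-→d22:-→d23:-→d24:-→d25:-→d26:-→d27:-→d28:-→d29:-→d30:-→d31:-→d32:H2 -> H2
  add 28.184.0.0/13 -> H2 at depth 13
  lookup 28.184.12.44: bits 00011100101110 walk d0:-→d1:-→d2:-→d3:-→d4:-→d5:-→d6:-→d7:-→d8:-→d9:-→d10:-→d11:-→d12:-→d13:H2→d14:- -> H2
  lookup 105.166.140.98: bits 011010011010011010001100 walk d0:-→d1:-→d2:-→d3:-→d4:-→d5:-→d6:-→d7:-→d8:-→d9:H1→d10:-→d11:-→d12:-→d13:-→d14:-→d15:-→d16:-→d17:-→d18:-→d19:-→d20:-→d21:-→d22:-→d23:-→d24:H2 -> H2
  add 4.206.59.144/28 -> H3 at depth 28
  lookup 4.206.59.146: bits 0000010011001110001110111001 walk d0:-→d1:-→d2:-→d3:-→d4:-→d5:-→d6:-→d7:-→d8:-→d9:-→d10:-→d11:-→d12:-→d13:-→d14:-→d15:-→d16:-→d17:-→d18:-→d19:-→d20:H3→d21:-→d22:-→d23:-→d24:-→d25:-→d26:-→d27:-→d28:H3 -> H3
  add 28.187.192.0/19 -> H2 at depth 19
  lookup 105.166.140.1: bits 011010011010011010001100 walk d0:-→d1:-→d2:-→d3:-→d4:-→d5:-→d6:-→d7:-→d8:-→d9:H1→d10:-→d11:-→d12:-→d13:-→d14:-→d15:-→d16:-→d17:-→d18:-→d19:-→d20:-→d21:-→d22:-→d23:-→d24:H2 -> H2
  add 28.187.216.51/32 -> H3 at depth 32
  lookup 28.187.192.4: bits 0001110010111011110 walk d0:-→d1:-→d2:-→d3:-→d4:-→d5:-→d6:-→d7:-→d8:-→d9:-→d10:-→d11:-→d12:-→d13:H2→d14:-→d15:-→d16:-→d17:-→d18:-→d19:H2 -> H2
  lookup 28.184.0.0: bits 00011100101110 walk d0:-→d1:-→d2:-→d3:-→d4:-→d5:-→d6:-→d7:-→d8:-→d9:-→d10:-→d11:-→d12:-→d13:H2→d14:- -> H2
  add 4.192.0.0/10 -> H0 at depth 10
  lookup 4.206.57.155: bits 0000010011001110001110 walk d0:-→d1:-→d2:-→d3:-→d4:-→d5:-→d6:-→d7:-→d8:-→d9:-→d10:H0→d11:-→d12:-→d13:-→d14:-→d15:-→d16:-→d17:-→d18:-→d19:-→d20:H3→d21:-→d22:- -> H3
  lookup 4.206.53.100: bits 00000100110011100011 walk d0:-→d1:-→d2:-→d3:-→d4:-→d5:-→d6:-→d7:-→d8:-→d9:-→d10:H0→d11:-→d12:-→d13:-→d14:-→d15:-→d16:-→d17:-→d18:-→d19:-→d20:H3 -> H3
  lookup 28.187.192.0: bits 0001110010111011110 walk d0:-→d1:-→d2:-→d3:-→d4:-→d5:-→d6:-→d7:-→d8:-→d9:-→d10:-→d11:-→d12:-→d13:H2→d14:-→d15:-→d16:-→d17:-→d18:-→d19:H2 -> H2
  add 105.166.128.0/20 -> H1 at depth 20
  lookup 28.184.35.141: bits 00011100101110 walk d0:-→d1:-→d2:-→d3:-→d4:-→d5:-→d6:-→d7:-→d8:-→d9:-→d10:-→d11:-→d12:-→d13:H2→d14:- -> H2
  add 0.0.0.0/0 -> H2 at depth 0
  add 4.206.59.158/32 -> H1 at depth 32
  lookup 28.184.0.33: bits 00011100101110 walk d0:H2→d1:-→d2:-→d3:-→d4:-→d5:-→d6:-→d7:-→d8:-→d9:-→d10:-→d11:-→d12:-→d13:H2→d14:- -> H2

== LOOKUPS ==
["H0","H0","H2","H1","H3","H2","H0","H2","H1","H2","H2","H2","H3","H2","H2","H2","H3","H3","H2","H2","H2"]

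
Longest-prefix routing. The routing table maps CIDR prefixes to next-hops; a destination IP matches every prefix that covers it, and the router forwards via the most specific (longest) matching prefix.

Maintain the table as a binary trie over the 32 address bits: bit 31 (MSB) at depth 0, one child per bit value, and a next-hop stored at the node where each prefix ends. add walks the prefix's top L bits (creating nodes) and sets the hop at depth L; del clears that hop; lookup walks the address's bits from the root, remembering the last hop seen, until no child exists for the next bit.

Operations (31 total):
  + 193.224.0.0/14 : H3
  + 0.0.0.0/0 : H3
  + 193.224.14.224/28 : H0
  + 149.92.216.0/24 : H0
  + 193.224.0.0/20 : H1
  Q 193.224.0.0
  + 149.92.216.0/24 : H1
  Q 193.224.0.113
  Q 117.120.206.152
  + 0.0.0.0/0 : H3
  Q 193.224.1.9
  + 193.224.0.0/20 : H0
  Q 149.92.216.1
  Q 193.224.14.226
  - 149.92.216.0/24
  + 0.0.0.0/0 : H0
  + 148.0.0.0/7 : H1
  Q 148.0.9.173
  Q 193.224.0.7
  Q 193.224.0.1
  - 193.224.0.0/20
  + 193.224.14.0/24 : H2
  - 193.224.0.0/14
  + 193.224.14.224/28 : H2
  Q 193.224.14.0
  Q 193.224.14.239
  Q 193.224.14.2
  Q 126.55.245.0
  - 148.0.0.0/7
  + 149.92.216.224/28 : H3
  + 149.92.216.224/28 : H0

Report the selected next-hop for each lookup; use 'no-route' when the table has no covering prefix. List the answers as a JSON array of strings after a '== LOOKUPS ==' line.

Trace:
  add 193.224.0.0/14 -> H3 at depth 14
  add 0.0.0.0/0 -> H3 at depth 0
  add 193.224.14.224/28 -> H0 at depth 28
  add 149.92.216.0/24 -> H0 at depth 24
  add 193.224.0.0/20 -> H1 at depth 20
  lookup 193.224.0.0: bits 11000001111000000000 walk d0:H3→d1:-→d2:-→d3:-→d4:-→d5:-→d6:-→d7:-→d8:-→d9:-→d10:-→d11:-→d12:-→d13:-→d14:H3→d15:-→d16:-→d17:-→d18:-→d19:-→d20:H1 -> H1
  add 149.92.216.0/24 -> H1 at depth 24
  lookup 193.224.0.113: bits 11000001111000000000 walk d0:H3→d1:-→d2:-→d3:-→d4:-→d5:-→d6:-→d7:-→d8:-→d9:-→d10:-→d11:-→d12:-→d13:-→d14:H3→d15:-→d16:-→d17:-→d18:-→d19:-→d20:H1 -> H1
  lookup 117.120.206.152: bits ε walk d0:H3 -> H3
  add 0.0.0.0/0 -> H3 at depth 0
  lookup 193.224.1.9: bits 11000001111000000000 walk d0:H3→d1:-→d2:-→d3:-→d4:-→d5:-→d6:-→d7:-→d8:-→d9:-→d10:-→d11:-→d12:-→d13:-→d14:H3→d15:-→d16:-→d17:-→d18:-→d19:-→d20:H1 -> H1
  add 193.224.0.0/20 -> H0 at depth 20
  lookup 149.92.216.1: bits 100101010101110011011000 walk d0:H3→d1:-→d2:-→d3:-→d4:-→d5:-→d6:-→d7:-→d8:-→d9:-→d10:-→d11:-→d12:-→d13:-→d14:-→d15:-→d16:-→d17:-→d18:-→d19:-→d20:-→d21:-→d22:-→d23:-→d24:H1 -> H1
  lookup 193.224.14.226: bits 1100000111100000000011101110 walk d0:H3→d1:-→d2:-→d3:-→d4:-→d5:-→d6:-→d7:-→d8:-→d9:-→d10:-→d11:-→d12:-→d13:-→d14:H3→d15:-→d16:-→d17:-→d18:-→d19:-→d20:H0→d21:-→d22:-→d23:-→d24:-→d25:-→d26:-→d27:-→d28:H0 -> H0
  del 149.92.216.0/24 (clear depth 24)
  add 0.0.0.0/0 -> H0 at depth 0
  add 148.0.0.0/7 -> H1 at depth 7
  lookup 148.0.9.173: bits 1001010 walk d0:H0→d1:-→d2:-→d3:-→d4:-→d5:-→d6:-→d7:H1 -> H1
  lookup 193.224.0.7: bits 11000001111000000000 walk d0:H0→d1:-→d2:-→d3:-→d4:-→d5:-→d6:-→d7:-→d8:-→d9:-→d10:-→d11:-→d12:-→d13:-→d14:H3→d15:-→d16:-→d17:-→d18:-→d19:-→d20:H0 -> H0
  lookup 193.224.0.1: bits 11000001111000000000 walk d0:H0→d1:-→d2:-→d3:-→d4:-→d5:-→d6:-→d7:-→d8:-→d9:-→d10:-→d11:-→d12:-→d13:-→d14:H3→d15:-→d16:-→d17:-→d18:-→d19:-→d20:H0 -> H0
  del 193.224.0.0/20 (clear depth 20)
  add 193.224.14.0/24 -> H2 at depth 24
  del 193.224.0.0/14 (clear depth 14)
  add 193.224.14.224/28 -> H2 at depth 28
  lookup 193.224.14.0: bits 110000011110000000001110 walk d0:H0→d1:-→d2:-→d3:-→d4:-→d5:-→d6:-→d7:-→d8:-→d9:-→d10:-→d11:-→d12:-→d13:-→d14:-→d15:-→d16:-→d17:-→d18:-→d19:-→d20:-→d21:-→d22:-→d23:-→d24:H2 -> H2
  lookup 193.224.14.239: bits 1100000111100000000011101110 walk d0:H0→d1:-→d2:-→d3:-→d4:-→d5:-→d6:-→d7:-→d8:-→d9:-→d10:-→d11:-→d12:-→d13:-→d14:-→d15:-→d16:-→d17:-→d18:-→d19:-→d20:-→d21:-→d22:-→d23:-→d24:H2→d25:-→d26:-→d27:-→d28:H2 -> H2
  lookup 193.224.14.2: bits 110000011110000000001110 walk d0:H0→d1:-→d2:-→d3:-→d4:-→d5:-→d6:-→d7:-→d8:-→d9:-→d10:-→d11:-→d12:-→d13:-→d14:-→d15:-→d16:-→d17:-→d18:-→d19:-→d20:-→d21:-→d22:-→d23:-→d24:H2 -> H2
  lookup 126.55.245.0: bits ε walk d0:H0 -> H0
  del 148.0.0.0/7 (clear depth 7)
  add 149.92.216.224/28 -> H3 at depth 28
  add 149.92.216.224/28 -> H0 at depth 28

== LOOKUPS ==
["H1","H1","H3","H1","H1","H0","H1","H0","H0","H2","H2","H2","H0"]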